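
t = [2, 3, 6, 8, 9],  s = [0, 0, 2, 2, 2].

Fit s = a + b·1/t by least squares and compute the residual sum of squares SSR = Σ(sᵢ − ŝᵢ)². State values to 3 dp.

Compute the Gram sums: Σ1 = 5, Σ1/t = 89/72, Σ1/t·1/t = 2161/5184.
Right-hand side: Σs = 6, Σ1/t·s = 29/36.
So AᵀA·[a, b]ᵀ = Aᵀs: [[5, 89/72]; [89/72, 2161/5184]]·[a, b]ᵀ = [6, 29/36]ᵀ.
Determinant 5·(2161/5184) − (89/72)² = 721/1296.
a = (6·(2161/5184) − (89/72)·(29/36))/(721/1296) = 1951/721; b = (5·(29/36) − (89/72)·6)/(721/1296) = -4392/721.
Residuals: 35/103, -487/721, 223/721, 40/721, -3/103; SSR = 484/721.

SSR = 0.671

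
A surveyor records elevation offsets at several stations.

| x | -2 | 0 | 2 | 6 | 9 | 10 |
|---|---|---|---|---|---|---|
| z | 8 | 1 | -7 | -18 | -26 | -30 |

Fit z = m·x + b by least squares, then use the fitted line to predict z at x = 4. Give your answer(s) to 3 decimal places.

Setting ∂/∂m … = 0 gives: 225·m + 25·b = -672;  25·m + 6·b = -72.
det = 225·6 − 25² = 725.
m = ((-672)·6 − 25·(-72))/725 = -2232/725; b = (225·(-72) − 25·(-672))/725 = 24/29.
At x = 4: ẑ = (-2232/725)·(4) + (24/29)·(1) = -8328/725.

ẑ = -11.487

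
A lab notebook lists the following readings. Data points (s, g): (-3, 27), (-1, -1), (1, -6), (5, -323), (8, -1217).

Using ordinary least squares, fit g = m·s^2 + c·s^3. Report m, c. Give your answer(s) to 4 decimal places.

m = -2.9224, c = -2.0109

Entries of AᵀA: Σs^2·s^2 = 4804, Σs^2·s^3 = 35650, Σs^3·s^3 = 278500.
For Aᵀg: Σs^2·g = -85727, Σs^3·g = -664213.
So AᵀA·[m, c]ᵀ = Aᵀg: [[4804, 35650]; [35650, 278500]]·[m, c]ᵀ = [-85727, -664213]ᵀ.
Eliminating c: 278500·(row 1) − 35650·(row 2) gives 66991500·m = 278500·(-85727) − 35650·(-664213) = -195776050, so m = -3915521/1339830.
Then c = ((-664213) − 35650·(-3915521/1339830))/278500 = -67355851/33495750.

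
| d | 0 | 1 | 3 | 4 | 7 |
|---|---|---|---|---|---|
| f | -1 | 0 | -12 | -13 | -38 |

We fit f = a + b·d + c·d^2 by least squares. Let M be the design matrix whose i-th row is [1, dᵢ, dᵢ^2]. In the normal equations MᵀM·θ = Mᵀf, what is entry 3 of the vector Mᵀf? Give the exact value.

-2178

Entry 3 ↔ basis d^2, so (Mᵀf)_{3} = Σᵢ (d^2)·fᵢ = (0)·(-1) + (1)·(0) + (9)·(-12) + (16)·(-13) + (49)·(-38) = -2178.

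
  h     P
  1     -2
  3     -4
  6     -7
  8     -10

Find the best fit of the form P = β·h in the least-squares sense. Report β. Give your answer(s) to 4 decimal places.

β = -1.2364

Setting ∂/∂β … = 0 gives: 110·β = -136.
(Σh·h = 110, Σh·P = -136.)
Hence β = -136 / 110 ≈ -1.23636.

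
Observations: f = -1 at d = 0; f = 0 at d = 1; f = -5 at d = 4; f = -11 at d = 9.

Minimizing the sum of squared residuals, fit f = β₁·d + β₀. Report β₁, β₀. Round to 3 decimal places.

Normal-equation sums: Σd·d = 98, Σd = 14, Σ1 = 4.
And Σd·f = -119, Σf = -17.
So MᵀM·[β₁, β₀]ᵀ = Mᵀf: [[98, 14]; [14, 4]]·[β₁, β₀]ᵀ = [-119, -17]ᵀ.
det = 98·4 − 14² = 196.
β₁ = ((-119)·4 − 14·(-17))/196 = -17/14; β₀ = (98·(-17) − 14·(-119))/196 = 0.

β₁ = -1.214, β₀ = 0.000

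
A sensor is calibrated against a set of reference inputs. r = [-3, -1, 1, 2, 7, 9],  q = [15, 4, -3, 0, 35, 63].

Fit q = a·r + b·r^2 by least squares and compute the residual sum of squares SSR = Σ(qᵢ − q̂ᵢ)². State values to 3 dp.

SSR = 4.632

Entries of AᵀA: Σr·r = 145, Σr·r^2 = 1053, Σr^2·r^2 = 9061.
And Σr·q = 760, Σr^2·q = 6954.
So AᵀA·[a, b]ᵀ = Aᵀq: [[145, 1053]; [1053, 9061]]·[a, b]ᵀ = [760, 6954]ᵀ.
Determinant 145·9061 − 1053² = 205036.
a = (760·9061 − 1053·6954)/205036 = -16777/7886; b = (145·6954 − 1053·760)/205036 = 104025/102518.
Residuals: -26379/51259, 43973/51259, -96739/51259, 10051/51259, 8806/51259, -2241/51259; SSR = 237451/51259.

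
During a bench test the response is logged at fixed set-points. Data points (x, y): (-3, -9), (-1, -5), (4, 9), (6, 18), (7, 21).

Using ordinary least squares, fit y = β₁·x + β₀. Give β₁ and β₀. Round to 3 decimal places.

Entries of MᵀM: Σx·x = 111, Σx = 13, Σ1 = 5.
Right-hand side: Σx·y = 323, Σy = 34.
det = 111·5 − 13² = 386.
β₁ = (323·5 − 13·34)/386 = 1173/386; β₀ = (111·34 − 13·323)/386 = -425/386.

β₁ = 3.039, β₀ = -1.101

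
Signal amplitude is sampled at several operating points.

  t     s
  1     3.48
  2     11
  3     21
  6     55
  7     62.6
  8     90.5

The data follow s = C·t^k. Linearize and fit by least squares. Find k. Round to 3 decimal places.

k = 1.512

Linearized form: ln s = k·ln t + ln C. From the 6 transformed points,
Σln t = 7.6089, Σ(ln t)² = 13.0084, Σln s = 19.3389, Σln t·ln s = 29.6054.
Normal system: [[13.0084, 7.6089]; [7.6089, 6]]·[k, ln C]ᵀ = [29.6054, 19.3389]ᵀ.
Slope k = (n·Σln t·ln s − Σln t·Σln s)/(n·Σ(ln t)² − (Σln t)²) = (6·29.6054 − 7.6089·19.3389)/20.1558 = 1.51248; ln C = (Σln s − k·Σln t)/n = 1.30510.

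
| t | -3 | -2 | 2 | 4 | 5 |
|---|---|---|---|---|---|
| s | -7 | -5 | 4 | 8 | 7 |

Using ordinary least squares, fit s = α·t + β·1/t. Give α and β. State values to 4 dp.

α = 1.4934, β = 3.8765

From the data, Σt·t = 58, Σt·1/t = 5, Σ1/t·1/t = 2569/3600.
Right-hand side: Σt·s = 106, Σ1/t·s = 307/30.
MᵀM·[α, β]ᵀ = Mᵀs becomes [[58, 5]; [5, 2569/3600]]·[α, β]ᵀ = [106, 307/30]ᵀ.
Eliminating β: (2569/3600)·(row 1) − 5·(row 2) gives (29501/1800)·α = (2569/3600)·106 − 5·(307/30) = 44057/1800, so α = 44057/29501.
Then β = ((307/30) − 5·(44057/29501))/(2569/3600) = 114360/29501.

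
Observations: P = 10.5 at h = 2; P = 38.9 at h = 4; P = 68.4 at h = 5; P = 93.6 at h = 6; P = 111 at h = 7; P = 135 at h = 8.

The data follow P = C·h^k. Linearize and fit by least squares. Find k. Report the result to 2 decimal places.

With ln Pᵢ as the transformed response and ln hᵢ as the regressor:
Σln h = 9.5060, Σ(ln h)² = 16.3136, Σln P = 24.3916, Σln h·ln P = 41.0029.
Equations: 16.3136·k + 9.5060·ln C = 41.0029;  9.5060·k + 6·ln C = 24.3916.
Solving (det = 7.5177): k = 1.88242, ln C = 1.08288.

k = 1.88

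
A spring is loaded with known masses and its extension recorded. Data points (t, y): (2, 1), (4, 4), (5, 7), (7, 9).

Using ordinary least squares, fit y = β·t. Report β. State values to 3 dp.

β = 1.234

The normal system AᵀA·[β]ᵀ = Aᵀy is [[94]]·[β]ᵀ = [116]ᵀ.
Hence β = 116 / 94 ≈ 1.23404.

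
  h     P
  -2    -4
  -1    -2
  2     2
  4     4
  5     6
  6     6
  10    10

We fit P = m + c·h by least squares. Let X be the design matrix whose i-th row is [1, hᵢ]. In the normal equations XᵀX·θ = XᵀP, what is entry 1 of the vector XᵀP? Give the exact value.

Entry 1 ↔ basis 1, so (XᵀP)_{1} = Σᵢ Pᵢ = (1)·(-4) + (1)·(-2) + (1)·(2) + (1)·(4) + (1)·(6) + (1)·(6) + (1)·(10) = 22.

22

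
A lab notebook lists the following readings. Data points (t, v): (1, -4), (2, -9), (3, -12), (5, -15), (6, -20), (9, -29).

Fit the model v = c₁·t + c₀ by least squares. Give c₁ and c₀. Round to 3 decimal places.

c₁ = -2.962, c₀ = -2.000

Entries of AᵀA: Σt·t = 156, Σt = 26, Σ1 = 6.
Moment sums: Σt·v = -514, Σv = -89.
Normal equations: [[156, 26]; [26, 6]]·[c₁, c₀]ᵀ = [-514, -89]ᵀ.
Eliminating c₀: 6·(row 1) − 26·(row 2) gives 260·c₁ = 6·(-514) − 26·(-89) = -770, so c₁ = -77/26.
Then c₀ = ((-89) − 26·(-77/26))/6 = -2.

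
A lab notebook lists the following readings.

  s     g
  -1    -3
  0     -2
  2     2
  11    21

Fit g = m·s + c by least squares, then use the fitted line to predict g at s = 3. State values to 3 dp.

The normal system AᵀA·[m, c]ᵀ = Aᵀg is [[126, 12]; [12, 4]]·[m, c]ᵀ = [238, 18]ᵀ.
Eliminating c: 4·(row 1) − 12·(row 2) gives 360·m = 4·238 − 12·18 = 736, so m = 92/45.
Then c = (18 − 12·(92/45))/4 = -49/30.
At s = 3: ĝ = (92/45)·(3) + (-49/30)·(1) = 9/2.

ĝ = 4.500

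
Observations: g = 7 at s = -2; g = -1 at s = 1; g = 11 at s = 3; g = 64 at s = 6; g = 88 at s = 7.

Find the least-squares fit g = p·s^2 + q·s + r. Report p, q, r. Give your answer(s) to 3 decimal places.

The normal equations are: 3795·p + 579·q + 99·r = 6742;  579·p + 99·q + 15·r = 1018;  99·p + 15·q + 5·r = 169.
(Σs^2·s^2 = 3795, Σs^2·s = 579, Σs^2 = 99, Σs·s = 99, Σs = 15, Σ1 = 5, Σs^2·g = 6742, Σs·g = 1018, Σg = 169.)
Row-reducing yields p = 16363/8148, q = -8347/8148, r = -1962/679.

p = 2.008, q = -1.024, r = -2.890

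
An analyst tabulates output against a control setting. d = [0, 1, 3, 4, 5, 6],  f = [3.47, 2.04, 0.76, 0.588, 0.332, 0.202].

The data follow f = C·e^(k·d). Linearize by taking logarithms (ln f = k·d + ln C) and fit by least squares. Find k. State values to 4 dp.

k = -0.4634

Let Y = ln f. Fitting Y = k·d + ln C by least squares:
XᵀX = [[87.0000, 19.0000]; [19.0000, 6]], rhs = [-17.3445, -1.5505]ᵀ  (here Σd = 19.0000, Σ(d)² = 87.0000, Σln f = -1.5505, Σd·ln f = -17.3445).
Slope k = (n·Σd·ln f − Σd·Σln f)/(n·Σ(d)² − (Σd)²) = (6·-17.3445 − 19.0000·-1.5505)/161.0000 = -0.46340; ln C = (Σln f − k·Σd)/n = 1.20904.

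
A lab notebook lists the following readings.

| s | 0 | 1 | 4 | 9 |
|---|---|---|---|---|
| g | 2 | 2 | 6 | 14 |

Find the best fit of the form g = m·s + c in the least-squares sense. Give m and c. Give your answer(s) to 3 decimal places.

Entries of XᵀX: Σs·s = 98, Σs = 14, Σ1 = 4.
Right-hand side: Σs·g = 152, Σg = 24.
Normal equations: [[98, 14]; [14, 4]]·[m, c]ᵀ = [152, 24]ᵀ.
Determinant 98·4 − 14² = 196.
m = (152·4 − 14·24)/196 = 68/49; c = (98·24 − 14·152)/196 = 8/7.

m = 1.388, c = 1.143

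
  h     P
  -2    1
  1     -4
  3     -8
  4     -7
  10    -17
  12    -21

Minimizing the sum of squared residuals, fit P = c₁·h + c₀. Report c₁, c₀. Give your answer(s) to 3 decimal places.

The normal equations are: 274·c₁ + 28·c₀ = -480;  28·c₁ + 6·c₀ = -56.
(Σh·h = 274, Σh = 28, Σ1 = 6, Σh·P = -480, ΣP = -56.)
Eliminating c₀: 6·(row 1) − 28·(row 2) gives 860·c₁ = 6·(-480) − 28·(-56) = -1312, so c₁ = -328/215.
Then c₀ = ((-56) − 28·(-328/215))/6 = -476/215.

c₁ = -1.526, c₀ = -2.214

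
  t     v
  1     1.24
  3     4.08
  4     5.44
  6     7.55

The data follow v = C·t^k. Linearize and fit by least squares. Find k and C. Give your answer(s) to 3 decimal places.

k = 1.024, C = 1.270

Taking logs, ln v = k·ln t + ln C, so regress ln v on ln t.
Σln t = 4.2767, Σ(ln t)² = 6.3392, Σln v = 5.3365, Σln t·ln v = 7.5150.
Normal system: [[6.3392, 4.2767]; [4.2767, 4]]·[k, ln C]ᵀ = [7.5150, 5.3365]ᵀ.
Slope k = (n·Σln t·ln v − Σln t·Σln v)/(n·Σ(ln t)² − (Σln t)²) = (4·7.5150 − 4.2767·5.3365)/7.0668 = 1.02412; ln C = (Σln v − k·Σln t)/n = 0.23917, so C = exp(0.23917) = 1.27020.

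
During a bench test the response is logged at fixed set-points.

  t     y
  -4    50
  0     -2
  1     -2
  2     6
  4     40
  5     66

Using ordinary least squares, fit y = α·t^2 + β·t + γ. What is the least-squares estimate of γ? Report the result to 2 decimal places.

γ = -3.06

With design matrix M, MᵀM = [[1154, 134, 62]; [134, 62, 8]; [62, 8, 6]] and Mᵀy = [3112, 300, 158]ᵀ.
Inverting the 3×3 Gram matrix, [α, β, γ]ᵀ = [695/231, -293/231, -236/77]ᵀ.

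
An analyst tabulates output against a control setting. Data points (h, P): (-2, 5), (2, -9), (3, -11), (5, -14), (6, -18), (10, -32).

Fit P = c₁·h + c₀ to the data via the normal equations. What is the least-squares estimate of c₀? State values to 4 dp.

c₀ = -1.3130

Entries of XᵀX: Σh·h = 178, Σh = 24, Σ1 = 6.
Right-hand side: Σh·P = -559, ΣP = -79.
Eliminating c₀: 6·(row 1) − 24·(row 2) gives 492·c₁ = 6·(-559) − 24·(-79) = -1458, so c₁ = -243/82.
Then c₀ = ((-79) − 24·(-243/82))/6 = -323/246.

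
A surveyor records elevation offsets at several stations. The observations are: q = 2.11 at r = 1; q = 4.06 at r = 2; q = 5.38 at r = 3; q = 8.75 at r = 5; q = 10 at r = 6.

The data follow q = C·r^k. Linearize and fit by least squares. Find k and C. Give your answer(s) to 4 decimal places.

k = 0.8659, C = 2.1406

Let Y = ln q. Fitting Y = k·ln r + ln C by least squares:
Sums: Σln r = 5.1930, Σ(ln r)² = 7.4881, Σln q = 8.3022, Σln r·ln q = 10.4365.
Normal system: [[7.4881, 5.1930]; [5.1930, 5]]·[k, ln C]ᵀ = [10.4365, 8.3022]ᵀ.
Δ = 7.4881·5 − (5.1930)² = 10.4737; k = (10.4365·5 − 5.1930·8.3022)/10.4737 = 0.86593, ln C = (7.4881·8.3022 − 5.1930·10.4365)/10.4737 = 0.76109, so C = exp(0.76109) = 2.14061.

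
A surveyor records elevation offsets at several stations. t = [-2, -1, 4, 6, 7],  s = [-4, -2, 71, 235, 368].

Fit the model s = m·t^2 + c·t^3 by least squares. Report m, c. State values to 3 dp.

m = 0.547, c = 0.995

Setting ∂/∂m … = 0 gives: 3970·m + 25574·c = 27610;  25574·m + 168466·c = 181562.
(Σt^2·t^2 = 3970, Σt^2·t^3 = 25574, Σt^3·t^3 = 168466, Σt^2·s = 27610, Σt^3·s = 181562.)
Eliminating c: 168466·(row 1) − 25574·(row 2) gives 14780544·m = 168466·27610 − 25574·181562 = 8079672, so m = 336653/615856.
Then c = (181562 − 25574·(336653/615856))/168466 = 612625/615856.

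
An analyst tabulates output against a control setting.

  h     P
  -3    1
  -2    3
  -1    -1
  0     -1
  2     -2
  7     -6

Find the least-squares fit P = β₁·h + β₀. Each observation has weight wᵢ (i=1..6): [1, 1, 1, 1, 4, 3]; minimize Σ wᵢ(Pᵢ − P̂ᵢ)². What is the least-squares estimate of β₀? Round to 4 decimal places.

XᵀWX·[β₁, β₀]ᵀ = XᵀWP reads: 177·β₁ + 23·β₀ = -150;  23·β₁ + 11·β₀ = -24.
Δ = 177·11 − 23² = 1418.
β₁ = ((-150)·11 − 23·(-24))/1418 = -549/709; β₀ = (177·(-24) − 23·(-150))/1418 = -399/709.

β₀ = -0.5628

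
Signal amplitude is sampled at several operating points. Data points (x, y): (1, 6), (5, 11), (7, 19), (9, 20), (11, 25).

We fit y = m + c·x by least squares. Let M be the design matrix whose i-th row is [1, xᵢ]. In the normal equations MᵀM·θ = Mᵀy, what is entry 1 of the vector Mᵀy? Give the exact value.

Entry 1 ↔ basis 1, so (Mᵀy)_{1} = Σᵢ yᵢ = (1)·(6) + (1)·(11) + (1)·(19) + (1)·(20) + (1)·(25) = 81.

81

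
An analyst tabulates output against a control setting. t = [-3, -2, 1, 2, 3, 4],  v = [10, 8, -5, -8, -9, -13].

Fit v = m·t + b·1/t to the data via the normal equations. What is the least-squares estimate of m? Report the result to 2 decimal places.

Setting ∂/∂m … = 0 gives: 43·m + 6·b = -146;  6·m + (257/144)·b = -271/12.
(Σt·t = 43, Σt·1/t = 6, Σ1/t·1/t = 257/144, Σt·v = -146, Σ1/t·v = -271/12.)
det = 43·(257/144) − 6² = 5867/144.
m = ((-146)·(257/144) − 6·(-271/12))/(5867/144) = -18010/5867; b = (43·(-271/12) − 6·(-146))/(5867/144) = -13692/5867.

m = -3.07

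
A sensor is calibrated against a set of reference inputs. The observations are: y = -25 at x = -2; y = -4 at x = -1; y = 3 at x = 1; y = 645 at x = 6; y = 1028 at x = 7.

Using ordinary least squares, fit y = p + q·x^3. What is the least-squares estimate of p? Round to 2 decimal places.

From the data, Σ1 = 5, Σx^3 = 551, Σx^3·x^3 = 164371.
For Aᵀy: Σy = 1647, Σx^3·y = 492131.
AᵀA·[p, q]ᵀ = Aᵀy becomes [[5, 551]; [551, 164371]]·[p, q]ᵀ = [1647, 492131]ᵀ.
Eliminating q: 164371·(row 1) − 551·(row 2) gives 518254·p = 164371·1647 − 551·492131 = -445144, so p = -222572/259127.
Then q = (492131 − 551·(-222572/259127))/164371 = 776579/259127.

p = -0.86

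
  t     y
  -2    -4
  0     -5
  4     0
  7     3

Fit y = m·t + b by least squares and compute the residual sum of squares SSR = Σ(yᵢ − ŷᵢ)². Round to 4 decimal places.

SSR = 3.9487

The normal equations are: 69·m + 9·b = 29;  9·m + 4·b = -6.
Eliminating b: 4·(row 1) − 9·(row 2) gives 195·m = 4·29 − 9·(-6) = 170, so m = 34/39.
Then b = ((-6) − 9·(34/39))/4 = -45/13.
Residuals: 47/39, -20/13, -1/39, 14/39; SSR = 154/39.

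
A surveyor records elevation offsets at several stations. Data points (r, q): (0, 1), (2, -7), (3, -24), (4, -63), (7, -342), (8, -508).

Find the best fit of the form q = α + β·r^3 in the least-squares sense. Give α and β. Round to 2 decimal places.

α = 1.29, β = -1.00

The normal equations are: 6·α + 954·β = -943;  954·α + 384682·β = -382138.
det = 6·384682 − 954² = 1397976.
α = ((-943)·384682 − 954·(-382138))/1397976 = 902263/698988; β = (6·(-382138) − 954·(-943))/1397976 = -232201/232996.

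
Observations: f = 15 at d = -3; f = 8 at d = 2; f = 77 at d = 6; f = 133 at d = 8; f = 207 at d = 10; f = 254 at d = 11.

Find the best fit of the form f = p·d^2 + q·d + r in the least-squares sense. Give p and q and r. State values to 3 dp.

Normal-equation sums: Σd^2·d^2 = 30130, Σd^2·d = 3040, Σd^2 = 334, Σd·d = 334, Σd = 34, Σ1 = 6.
And Σd^2·f = 62885, Σd·f = 6361, Σf = 694.
XᵀX·[p, q, r]ᵀ = Xᵀf becomes [[30130, 3040, 334]; [3040, 334, 34]; [334, 34, 6]]·[p, q, r]ᵀ = [62885, 6361, 694]ᵀ.
Solving the 3×3 system (Gaussian elimination) gives p = 962333/471354, q = 286471/471354, r = -112210/78559.

p = 2.042, q = 0.608, r = -1.428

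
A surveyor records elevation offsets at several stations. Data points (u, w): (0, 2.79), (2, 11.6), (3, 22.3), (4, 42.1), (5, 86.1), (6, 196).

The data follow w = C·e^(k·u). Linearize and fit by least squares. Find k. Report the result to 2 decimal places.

k = 0.70

Linearized form: ln w = k·u + ln C. From the 6 transformed points,
XᵀX = [[90.0000, 20.0000]; [20.0000, 6]], rhs = [83.1222, 20.0553]ᵀ  (here Σu = 20.0000, Σ(u)² = 90.0000, Σln w = 20.0553, Σu·ln w = 83.1222).
Slope k = (n·Σu·ln w − Σu·Σln w)/(n·Σ(u)² − (Σu)²) = (6·83.1222 − 20.0000·20.0553)/140.0000 = 0.69734; ln C = (Σln w − k·Σu)/n = 1.01810.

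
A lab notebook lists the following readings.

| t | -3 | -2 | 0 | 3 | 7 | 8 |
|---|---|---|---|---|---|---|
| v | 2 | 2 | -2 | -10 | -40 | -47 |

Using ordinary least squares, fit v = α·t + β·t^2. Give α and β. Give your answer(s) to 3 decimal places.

Forming MᵀM = [[135, 847]; [847, 6675]] and Mᵀv = [-696, -5032]ᵀ gives MᵀM·[α, β]ᵀ = Mᵀv.
Δ = 135·6675 − 847² = 183716.
α = ((-696)·6675 − 847·(-5032))/183716 = -95924/45929; β = (135·(-5032) − 847·(-696))/183716 = -22452/45929.

α = -2.089, β = -0.489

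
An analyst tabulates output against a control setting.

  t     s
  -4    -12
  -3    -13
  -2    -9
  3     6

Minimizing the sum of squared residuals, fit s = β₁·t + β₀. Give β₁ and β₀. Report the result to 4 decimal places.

Compute the Gram sums: Σt·t = 38, Σt = -6, Σ1 = 4.
And Σt·s = 123, Σs = -28.
Normal equations: [[38, -6]; [-6, 4]]·[β₁, β₀]ᵀ = [123, -28]ᵀ.
det = 38·4 − (-6)² = 116.
β₁ = (123·4 − (-6)·(-28))/116 = 81/29; β₀ = (38·(-28) − (-6)·123)/116 = -163/58.

β₁ = 2.7931, β₀ = -2.8103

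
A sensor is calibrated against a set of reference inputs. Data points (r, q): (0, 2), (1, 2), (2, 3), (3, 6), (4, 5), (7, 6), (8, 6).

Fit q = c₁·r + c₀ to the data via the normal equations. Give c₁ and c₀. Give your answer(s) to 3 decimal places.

AᵀA·[c₁, c₀]ᵀ = Aᵀq reads: 143·c₁ + 25·c₀ = 136;  25·c₁ + 7·c₀ = 30.
(Σr·r = 143, Σr = 25, Σ1 = 7, Σr·q = 136, Σq = 30.)
Δ = 143·7 − 25² = 376.
c₁ = (136·7 − 25·30)/376 = 101/188; c₀ = (143·30 − 25·136)/376 = 445/188.

c₁ = 0.537, c₀ = 2.367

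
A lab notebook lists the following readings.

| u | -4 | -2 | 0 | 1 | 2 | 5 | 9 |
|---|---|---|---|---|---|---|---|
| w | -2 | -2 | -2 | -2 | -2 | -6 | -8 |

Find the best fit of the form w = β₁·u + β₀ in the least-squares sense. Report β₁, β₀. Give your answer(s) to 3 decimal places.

The normal system AᵀA·[β₁, β₀]ᵀ = Aᵀw is [[131, 11]; [11, 7]]·[β₁, β₀]ᵀ = [-96, -24]ᵀ.
Determinant 131·7 − 11² = 796.
β₁ = ((-96)·7 − 11·(-24))/796 = -102/199; β₀ = (131·(-24) − 11·(-96))/796 = -522/199.

β₁ = -0.513, β₀ = -2.623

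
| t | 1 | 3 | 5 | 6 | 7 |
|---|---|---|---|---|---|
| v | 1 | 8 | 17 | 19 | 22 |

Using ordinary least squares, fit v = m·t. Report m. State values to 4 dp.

m = 3.1500

Forming XᵀX = [[120]] and Xᵀv = [378]ᵀ gives XᵀX·[m]ᵀ = Xᵀv.
m = 378/120 = 3.15.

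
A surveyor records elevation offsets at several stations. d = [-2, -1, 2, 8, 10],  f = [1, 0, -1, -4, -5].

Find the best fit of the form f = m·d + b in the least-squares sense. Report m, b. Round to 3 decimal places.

m = -0.481, b = -0.165

MᵀM·[m, b]ᵀ = Mᵀf reads: 173·m + 17·b = -86;  17·m + 5·b = -9.
Eliminating b: 5·(row 1) − 17·(row 2) gives 576·m = 5·(-86) − 17·(-9) = -277, so m = -277/576.
Then b = ((-9) − 17·(-277/576))/5 = -95/576.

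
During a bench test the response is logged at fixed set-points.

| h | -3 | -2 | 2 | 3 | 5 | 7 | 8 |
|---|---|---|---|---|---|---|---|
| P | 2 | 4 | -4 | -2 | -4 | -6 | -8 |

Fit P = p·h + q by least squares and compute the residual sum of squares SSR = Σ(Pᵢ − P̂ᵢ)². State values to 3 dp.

SSR = 11.257

Entries of XᵀX: Σh·h = 164, Σh = 20, Σ1 = 7.
For XᵀP: Σh·P = -154, ΣP = -18.
XᵀX·[p, q]ᵀ = XᵀP becomes [[164, 20]; [20, 7]]·[p, q]ᵀ = [-154, -18]ᵀ.
det = 164·7 − 20² = 748.
p = ((-154)·7 − 20·(-18))/748 = -359/374; q = (164·(-18) − 20·(-154))/748 = 32/187.
Residuals: -393/374, 21/11, -421/187, 265/374, 235/374, 205/374, -92/187; SSR = 2105/187.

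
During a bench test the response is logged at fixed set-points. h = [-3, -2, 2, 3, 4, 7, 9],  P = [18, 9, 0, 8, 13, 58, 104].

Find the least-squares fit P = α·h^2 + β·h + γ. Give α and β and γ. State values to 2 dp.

α = 1.53, β = -2.08, γ = -1.61

From the data, Σh^2·h^2 = 9412, Σh^2·h = 1136, Σh^2 = 172, Σh·h = 172, Σh = 20, Σ1 = 7.
And Σh^2·P = 11744, Σh·P = 1346, ΣP = 210.
So AᵀA·[α, β, γ]ᵀ = AᵀP: [[9412, 1136, 172]; [1136, 172, 20]; [172, 20, 7]]·[α, β, γ]ᵀ = [11744, 1346, 210]ᵀ.
Inverting the 3×3 Gram matrix, [α, β, γ]ᵀ = [4462/2919, -12163/5838, -1564/973]ᵀ.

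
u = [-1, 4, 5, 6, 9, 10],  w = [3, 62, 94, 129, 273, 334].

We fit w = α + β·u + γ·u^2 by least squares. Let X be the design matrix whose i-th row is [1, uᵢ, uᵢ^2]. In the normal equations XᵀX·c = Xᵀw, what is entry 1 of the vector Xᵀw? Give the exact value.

Entry 1 ↔ basis 1, so (Xᵀw)_{1} = Σᵢ wᵢ = (1)·(3) + (1)·(62) + (1)·(94) + (1)·(129) + (1)·(273) + (1)·(334) = 895.

895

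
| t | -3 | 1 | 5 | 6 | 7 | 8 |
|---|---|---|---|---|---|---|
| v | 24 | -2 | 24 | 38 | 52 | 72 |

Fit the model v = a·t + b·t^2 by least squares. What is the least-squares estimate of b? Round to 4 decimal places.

From the data, Σt·t = 184, Σt·t^2 = 1170, Σt^2·t^2 = 8500.
Moment sums: Σt·v = 1214, Σt^2·v = 9338.
Normal equations: [[184, 1170]; [1170, 8500]]·[a, b]ᵀ = [1214, 9338]ᵀ.
det = 184·8500 − 1170² = 195100.
a = (1214·8500 − 1170·9338)/195100 = -30323/9755; b = (184·9338 − 1170·1214)/195100 = 74453/48775.

b = 1.5265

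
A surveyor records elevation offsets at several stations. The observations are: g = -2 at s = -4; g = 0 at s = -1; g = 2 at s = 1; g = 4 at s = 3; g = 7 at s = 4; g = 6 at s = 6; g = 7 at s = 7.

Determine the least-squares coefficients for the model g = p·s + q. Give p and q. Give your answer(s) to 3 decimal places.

p = 0.877, q = 1.425

From the data, Σs·s = 128, Σs = 16, Σ1 = 7.
For Xᵀg: Σs·g = 135, Σg = 24.
XᵀX·[p, q]ᵀ = Xᵀg becomes [[128, 16]; [16, 7]]·[p, q]ᵀ = [135, 24]ᵀ.
Eliminating q: 7·(row 1) − 16·(row 2) gives 640·p = 7·135 − 16·24 = 561, so p = 561/640.
Then q = (24 − 16·(561/640))/7 = 57/40.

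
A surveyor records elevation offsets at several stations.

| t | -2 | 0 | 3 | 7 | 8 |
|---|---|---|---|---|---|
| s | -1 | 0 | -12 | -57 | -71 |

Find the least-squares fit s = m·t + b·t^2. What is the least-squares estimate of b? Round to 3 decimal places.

b = -0.951

From the data, Σt·t = 126, Σt·t^2 = 874, Σt^2·t^2 = 6594.
Right-hand side: Σt·s = -1001, Σt^2·s = -7449.
So MᵀM·[m, b]ᵀ = Mᵀs: [[126, 874]; [874, 6594]]·[m, b]ᵀ = [-1001, -7449]ᵀ.
Determinant 126·6594 − 874² = 66968.
m = ((-1001)·6594 − 874·(-7449))/66968 = -11271/8371; b = (126·(-7449) − 874·(-1001))/66968 = -15925/16742.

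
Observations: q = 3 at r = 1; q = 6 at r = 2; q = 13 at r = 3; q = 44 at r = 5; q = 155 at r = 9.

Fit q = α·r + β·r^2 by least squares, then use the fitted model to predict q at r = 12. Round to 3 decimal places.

The normal equations are: 120·α + 890·β = 1669;  890·α + 7284·β = 13799.
(Σr·r = 120, Σr·r^2 = 890, Σr^2·r^2 = 7284, Σr·q = 1669, Σr^2·q = 13799.)
det = 120·7284 − 890² = 81980.
α = (1669·7284 − 890·13799)/81980 = -62057/40990; β = (120·13799 − 890·1669)/81980 = 17047/8198.
At r = 12: q̂ = (-62057/40990)·(12) + (17047/8198)·(144) = 5764578/20495.

q̂ = 281.268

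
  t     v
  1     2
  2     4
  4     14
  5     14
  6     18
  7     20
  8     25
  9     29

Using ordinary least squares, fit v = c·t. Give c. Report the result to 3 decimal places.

Sums needed: Σt·t = 276.
Moment sums: Σt·v = 845.
Normal equations: [[276]]·[c]ᵀ = [845]ᵀ.
Hence c = 845 / 276 ≈ 3.06159.

c = 3.062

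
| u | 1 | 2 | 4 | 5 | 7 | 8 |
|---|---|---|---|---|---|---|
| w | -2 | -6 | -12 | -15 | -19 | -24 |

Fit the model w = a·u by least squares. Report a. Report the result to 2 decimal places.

a = -2.91

Compute the Gram sums: Σu·u = 159.
And Σu·w = -462.
MᵀM·[a]ᵀ = Mᵀw becomes [[159]]·[a]ᵀ = [-462]ᵀ.
a = (-462)/159 = -2.90566.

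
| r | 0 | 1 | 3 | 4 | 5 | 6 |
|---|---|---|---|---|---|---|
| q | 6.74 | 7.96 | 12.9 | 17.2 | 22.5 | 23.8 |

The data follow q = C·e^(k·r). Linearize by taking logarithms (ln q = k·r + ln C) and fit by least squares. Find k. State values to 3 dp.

With ln qᵢ as the transformed response and rᵢ as the regressor:
Σr = 19.0000, Σ(r)² = 87.0000, Σln q = 15.6678, Σr·ln q = 55.7114.
Equations: 87.0000·k + 19.0000·ln C = 55.7114;  19.0000·k + 6·ln C = 15.6678.
Slope k = (n·Σr·ln q − Σr·Σln q)/(n·Σ(r)² − (Σr)²) = (6·55.7114 − 19.0000·15.6678)/161.0000 = 0.22720; ln C = (Σln q − k·Σr)/n = 1.89182.

k = 0.227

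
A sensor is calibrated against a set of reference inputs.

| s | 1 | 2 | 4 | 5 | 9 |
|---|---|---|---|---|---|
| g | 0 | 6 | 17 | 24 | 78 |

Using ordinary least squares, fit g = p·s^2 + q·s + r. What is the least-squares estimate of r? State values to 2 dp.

The normal system MᵀM·[p, q, r]ᵀ = Mᵀg is [[7459, 927, 127]; [927, 127, 21]; [127, 21, 5]]·[p, q, r]ᵀ = [7214, 902, 125]ᵀ.
Inverting the 3×3 Gram matrix, [p, q, r]ᵀ = [20815/23318, 15415/23318, -5247/11659]ᵀ.

r = -0.45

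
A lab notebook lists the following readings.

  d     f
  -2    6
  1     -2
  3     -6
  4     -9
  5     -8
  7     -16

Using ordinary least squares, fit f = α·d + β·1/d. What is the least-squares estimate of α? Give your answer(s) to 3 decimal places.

Compute the Gram sums: Σd·d = 104, Σd·1/d = 6, Σ1/d·1/d = 261781/176400.
Right-hand side: Σd·f = -220, Σ1/d·f = -1839/140.
Eliminating β: (261781/176400)·(row 1) − 6·(row 2) gives (2609353/22050)·α = (261781/176400)·(-220) − 6·(-1839/140) = -2184449/8820, so α = -10922245/5218706.
Then β = ((-1839/140) − 6·(-10922245/5218706))/(261781/176400) = -1016820/2609353.

α = -2.093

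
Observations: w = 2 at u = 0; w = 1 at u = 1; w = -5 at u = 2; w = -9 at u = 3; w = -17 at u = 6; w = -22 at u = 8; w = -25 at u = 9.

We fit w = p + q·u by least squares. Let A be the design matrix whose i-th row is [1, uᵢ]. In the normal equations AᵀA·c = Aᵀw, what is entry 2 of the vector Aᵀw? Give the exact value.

-539

Entry 2 ↔ basis u, so (Aᵀw)_{2} = Σᵢ (u)·wᵢ = (0)·(2) + (1)·(1) + (2)·(-5) + (3)·(-9) + (6)·(-17) + (8)·(-22) + (9)·(-25) = -539.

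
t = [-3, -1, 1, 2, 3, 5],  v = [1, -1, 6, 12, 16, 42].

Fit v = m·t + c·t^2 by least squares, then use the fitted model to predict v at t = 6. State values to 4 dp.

v̂ = 56.3205

Normal-equation sums: Σt·t = 49, Σt·t^2 = 133, Σt^2·t^2 = 805.
Right-hand side: Σt·v = 286, Σt^2·v = 1256.
det = 49·805 − 133² = 21756.
m = (286·805 − 133·1256)/21756 = 4513/1554; c = (49·1256 − 133·286)/21756 = 1679/1554.
At t = 6: v̂ = (4513/1554)·(6) + (1679/1554)·(36) = 14587/259.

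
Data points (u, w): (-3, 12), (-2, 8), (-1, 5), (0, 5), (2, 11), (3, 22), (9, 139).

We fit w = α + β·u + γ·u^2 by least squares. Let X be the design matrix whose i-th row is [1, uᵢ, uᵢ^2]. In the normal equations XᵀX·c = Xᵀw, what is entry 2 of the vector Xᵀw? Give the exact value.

Entry 2 ↔ basis u, so (Xᵀw)_{2} = Σᵢ (u)·wᵢ = (-3)·(12) + (-2)·(8) + (-1)·(5) + (0)·(5) + (2)·(11) + (3)·(22) + (9)·(139) = 1282.

1282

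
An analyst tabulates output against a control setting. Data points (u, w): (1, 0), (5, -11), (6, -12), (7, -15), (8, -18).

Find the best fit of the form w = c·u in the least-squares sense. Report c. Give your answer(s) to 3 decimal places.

c = -2.149

Entries of MᵀM: Σu·u = 175.
Moment sums: Σu·w = -376.
Normal equations: [[175]]·[c]ᵀ = [-376]ᵀ.
Hence c = -376 / 175 ≈ -2.14857.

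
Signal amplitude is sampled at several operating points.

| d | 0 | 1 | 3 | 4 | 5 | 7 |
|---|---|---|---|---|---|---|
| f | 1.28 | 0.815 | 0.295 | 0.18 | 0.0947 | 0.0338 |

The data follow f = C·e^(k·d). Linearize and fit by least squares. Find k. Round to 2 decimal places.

Linearized form: ln f = k·d + ln C. From the 6 transformed points,
Σd = 20.0000, Σ(d)² = 100.0000, Σln f = -8.6376, Σd·ln f = -46.2224.
Equations: 100.0000·k + 20.0000·ln C = -46.2224;  20.0000·k + 6·ln C = -8.6376.
Slope k = (n·Σd·ln f − Σd·Σln f)/(n·Σ(d)² − (Σd)²) = (6·-46.2224 − 20.0000·-8.6376)/200.0000 = -0.52291; ln C = (Σln f − k·Σd)/n = 0.30343.

k = -0.52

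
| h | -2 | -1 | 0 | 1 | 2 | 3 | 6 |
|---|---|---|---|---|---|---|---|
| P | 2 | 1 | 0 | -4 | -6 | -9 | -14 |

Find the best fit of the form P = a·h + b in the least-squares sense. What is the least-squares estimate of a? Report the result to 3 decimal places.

Sums needed: Σh·h = 55, Σh = 9, Σ1 = 7.
Moment sums: Σh·P = -132, ΣP = -30.
XᵀX·[a, b]ᵀ = XᵀP becomes [[55, 9]; [9, 7]]·[a, b]ᵀ = [-132, -30]ᵀ.
det = 55·7 − 9² = 304.
a = ((-132)·7 − 9·(-30))/304 = -327/152; b = (55·(-30) − 9·(-132))/304 = -231/152.

a = -2.151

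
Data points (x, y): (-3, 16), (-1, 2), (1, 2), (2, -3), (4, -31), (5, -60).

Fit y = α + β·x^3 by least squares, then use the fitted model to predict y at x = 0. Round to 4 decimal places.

Forming MᵀM = [[6, 170]; [170, 20516]] and Mᵀy = [-74, -9940]ᵀ gives MᵀM·[α, β]ᵀ = Mᵀy.
Δ = 6·20516 − 170² = 94196.
α = ((-74)·20516 − 170·(-9940))/94196 = 42904/23549; β = (6·(-9940) − 170·(-74))/94196 = -11765/23549.
At x = 0: ŷ = (42904/23549)·(1) + (-11765/23549)·(0) = 42904/23549.

ŷ = 1.8219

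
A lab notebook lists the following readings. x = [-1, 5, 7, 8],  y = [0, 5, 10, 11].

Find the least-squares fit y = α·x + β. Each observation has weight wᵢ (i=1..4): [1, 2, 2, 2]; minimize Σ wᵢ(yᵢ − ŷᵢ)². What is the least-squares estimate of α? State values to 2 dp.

The normal system MᵀWM·[α, β]ᵀ = MᵀWy is [[277, 39]; [39, 7]]·[α, β]ᵀ = [366, 52]ᵀ.
det = 277·7 − 39² = 418.
α = (366·7 − 39·52)/418 = 267/209; β = (277·52 − 39·366)/418 = 65/209.

α = 1.28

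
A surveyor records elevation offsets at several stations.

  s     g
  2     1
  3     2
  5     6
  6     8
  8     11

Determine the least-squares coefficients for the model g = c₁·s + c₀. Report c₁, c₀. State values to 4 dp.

Entries of AᵀA: Σs·s = 138, Σs = 24, Σ1 = 5.
And Σs·g = 174, Σg = 28.
So AᵀA·[c₁, c₀]ᵀ = Aᵀg: [[138, 24]; [24, 5]]·[c₁, c₀]ᵀ = [174, 28]ᵀ.
det = 138·5 − 24² = 114.
c₁ = (174·5 − 24·28)/114 = 33/19; c₀ = (138·28 − 24·174)/114 = -52/19.

c₁ = 1.7368, c₀ = -2.7368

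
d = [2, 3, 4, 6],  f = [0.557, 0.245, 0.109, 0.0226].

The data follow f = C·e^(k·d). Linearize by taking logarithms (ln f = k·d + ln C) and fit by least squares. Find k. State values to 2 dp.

Taking logs, ln f = k·d + ln C, so regress ln f on d.
Sums: Σd = 15.0000, Σ(d)² = 65.0000, Σln f = -7.9979, Σd·ln f = -36.9943.
Normal system: [[65.0000, 15.0000]; [15.0000, 4]]·[k, ln C]ᵀ = [-36.9943, -7.9979]ᵀ.
Δ = 65.0000·4 − (15.0000)² = 35.0000; k = (-36.9943·4 − 15.0000·-7.9979)/35.0000 = -0.80025, ln C = (65.0000·-7.9979 − 15.0000·-36.9943)/35.0000 = 1.00147.

k = -0.80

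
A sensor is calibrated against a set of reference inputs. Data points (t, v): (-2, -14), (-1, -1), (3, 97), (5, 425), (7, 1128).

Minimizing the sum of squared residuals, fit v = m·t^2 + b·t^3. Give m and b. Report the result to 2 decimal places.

Sums needed: Σt^2·t^2 = 3124, Σt^2·t^3 = 20142, Σt^3·t^3 = 134068.
For Mᵀv: Σt^2·v = 66713, Σt^3·v = 442761.
Determinant 3124·134068 − 20142² = 13128268.
m = (66713·134068 − 20142·442761)/13128268 = 12993211/6564134; b = (3124·442761 − 20142·66713)/13128268 = 19726059/6564134.

m = 1.98, b = 3.01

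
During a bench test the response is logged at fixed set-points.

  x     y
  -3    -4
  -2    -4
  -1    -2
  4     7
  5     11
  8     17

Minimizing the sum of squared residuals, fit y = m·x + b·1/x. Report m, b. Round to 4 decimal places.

Normal-equation sums: Σx·x = 119, Σx·1/x = 6, Σ1/x·1/x = 21301/14400.
And Σx·y = 241, Σ1/x·y = 1369/120.
AᵀA·[m, b]ᵀ = Aᵀy becomes [[119, 6]; [6, 21301/14400]]·[m, b]ᵀ = [241, 1369/120]ᵀ.
Eliminating b: (21301/14400)·(row 1) − 6·(row 2) gives (2016419/14400)·m = (21301/14400)·241 − 6·(1369/120) = 4147861/14400, so m = 4147861/2016419.
Then b = ((1369/120) − 6·(4147861/2016419))/(21301/14400) = -1273080/2016419.

m = 2.0570, b = -0.6314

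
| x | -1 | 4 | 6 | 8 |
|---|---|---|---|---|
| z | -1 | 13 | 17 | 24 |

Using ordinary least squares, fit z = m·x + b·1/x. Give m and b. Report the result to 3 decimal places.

m = 3.029, b = -1.837

Sums needed: Σx·x = 117, Σx·1/x = 4, Σ1/x·1/x = 637/576.
Moment sums: Σx·z = 347, Σ1/x·z = 121/12.
So AᵀA·[m, b]ᵀ = Aᵀz: [[117, 4]; [4, 637/576]]·[m, b]ᵀ = [347, 121/12]ᵀ.
Eliminating b: (637/576)·(row 1) − 4·(row 2) gives (7257/64)·m = (637/576)·347 − 4·(121/12) = 197807/576, so m = 197807/65313.
Then b = ((121/12) − 4·(197807/65313))/(637/576) = -13328/7257.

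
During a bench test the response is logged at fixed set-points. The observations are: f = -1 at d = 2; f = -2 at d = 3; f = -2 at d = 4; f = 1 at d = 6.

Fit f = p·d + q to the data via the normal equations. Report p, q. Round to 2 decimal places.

p = 0.57, q = -3.14

Compute the Gram sums: Σd·d = 65, Σd = 15, Σ1 = 4.
For Aᵀf: Σd·f = -10, Σf = -4.
AᵀA·[p, q]ᵀ = Aᵀf becomes [[65, 15]; [15, 4]]·[p, q]ᵀ = [-10, -4]ᵀ.
Eliminating q: 4·(row 1) − 15·(row 2) gives 35·p = 4·(-10) − 15·(-4) = 20, so p = 4/7.
Then q = ((-4) − 15·(4/7))/4 = -22/7.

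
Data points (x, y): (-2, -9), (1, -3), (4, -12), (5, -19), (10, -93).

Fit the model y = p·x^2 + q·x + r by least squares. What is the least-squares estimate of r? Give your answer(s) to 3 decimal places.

r = -1.893

Forming MᵀM = [[10898, 1182, 146]; [1182, 146, 18]; [146, 18, 5]] and Mᵀy = [-10006, -1058, -136]ᵀ gives MᵀM·[p, q, r]ᵀ = Mᵀy.
Inverting the 3×3 Gram matrix, [p, q, r]ᵀ = [-2030/1873, 3299/1873, -3546/1873]ᵀ.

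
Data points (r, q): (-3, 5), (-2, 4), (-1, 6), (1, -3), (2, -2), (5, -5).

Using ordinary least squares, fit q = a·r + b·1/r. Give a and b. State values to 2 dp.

a = -0.91, b = -3.46

MᵀM·[a, b]ᵀ = Mᵀq reads: 44·a + 6·b = -61;  6·a + (1193/450)·b = -44/3.
Determinant 44·(1193/450) − 6² = 18146/225.
a = ((-61)·(1193/450) − 6·(-44/3))/(18146/225) = -33173/36292; b = (44·(-44/3) − 6·(-61))/(18146/225) = -31425/9073.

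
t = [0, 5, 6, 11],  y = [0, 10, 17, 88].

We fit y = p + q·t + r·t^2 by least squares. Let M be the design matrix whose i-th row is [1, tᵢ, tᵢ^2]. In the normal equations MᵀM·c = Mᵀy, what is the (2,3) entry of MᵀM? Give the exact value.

1672

Row 2 ↔ basis t, column 3 ↔ basis t^2, so (MᵀM)_{2,3} = Σᵢ (t)·(t^2) = (0)·(0) + (5)·(25) + (6)·(36) + (11)·(121) = 1672.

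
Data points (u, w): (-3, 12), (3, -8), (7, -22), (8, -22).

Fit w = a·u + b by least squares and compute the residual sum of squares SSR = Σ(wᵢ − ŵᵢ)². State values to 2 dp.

SSR = 5.43

Entries of XᵀX: Σu·u = 131, Σu = 15, Σ1 = 4.
And Σu·w = -390, Σw = -40.
Normal equations: [[131, 15]; [15, 4]]·[a, b]ᵀ = [-390, -40]ᵀ.
det = 131·4 − 15² = 299.
a = ((-390)·4 − 15·(-40))/299 = -960/299; b = (131·(-40) − 15·(-390))/299 = 610/299.
Residuals: 98/299, -122/299, -36/23, 492/299; SSR = 1624/299.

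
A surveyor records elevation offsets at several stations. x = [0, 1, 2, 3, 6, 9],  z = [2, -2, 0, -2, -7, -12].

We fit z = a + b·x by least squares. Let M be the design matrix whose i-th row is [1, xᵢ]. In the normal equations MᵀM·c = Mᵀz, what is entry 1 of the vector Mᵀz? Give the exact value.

Entry 1 ↔ basis 1, so (Mᵀz)_{1} = Σᵢ zᵢ = (1)·(2) + (1)·(-2) + (1)·(0) + (1)·(-2) + (1)·(-7) + (1)·(-12) = -21.

-21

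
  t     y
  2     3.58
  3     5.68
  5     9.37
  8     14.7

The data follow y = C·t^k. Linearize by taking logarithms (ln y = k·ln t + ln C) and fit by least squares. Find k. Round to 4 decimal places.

Let Y = ln y. Fitting Y = k·ln t + ln C by least squares:
AᵀA = [[8.6018, 5.4806]; [5.4806, 4]], rhs = [11.9826, 7.9377]ᵀ  (here Σln t = 5.4806, Σ(ln t)² = 8.6018, Σln y = 7.9377, Σln t·ln y = 11.9826).
Solving (det = 4.3697): k = 1.01310, ln C = 0.59631.

k = 1.0131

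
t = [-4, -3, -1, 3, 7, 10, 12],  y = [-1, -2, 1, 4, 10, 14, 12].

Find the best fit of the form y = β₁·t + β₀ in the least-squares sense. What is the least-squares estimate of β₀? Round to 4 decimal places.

Forming MᵀM = [[328, 24]; [24, 7]] and Mᵀy = [375, 38]ᵀ gives MᵀM·[β₁, β₀]ᵀ = Mᵀy.
det = 328·7 − 24² = 1720.
β₁ = (375·7 − 24·38)/1720 = 1713/1720; β₀ = (328·38 − 24·375)/1720 = 433/215.

β₀ = 2.0140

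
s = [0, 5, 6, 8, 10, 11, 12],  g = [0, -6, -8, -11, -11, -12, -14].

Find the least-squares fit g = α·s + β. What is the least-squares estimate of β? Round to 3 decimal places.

β = -0.590

Entries of XᵀX: Σs·s = 490, Σs = 52, Σ1 = 7.
For Xᵀg: Σs·g = -576, Σg = -62.
Normal equations: [[490, 52]; [52, 7]]·[α, β]ᵀ = [-576, -62]ᵀ.
Eliminating β: 7·(row 1) − 52·(row 2) gives 726·α = 7·(-576) − 52·(-62) = -808, so α = -404/363.
Then β = ((-62) − 52·(-404/363))/7 = -214/363.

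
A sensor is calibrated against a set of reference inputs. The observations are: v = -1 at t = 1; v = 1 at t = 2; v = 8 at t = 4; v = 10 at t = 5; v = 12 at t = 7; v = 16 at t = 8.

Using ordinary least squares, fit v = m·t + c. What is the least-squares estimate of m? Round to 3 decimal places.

m = 2.347

Normal-equation sums: Σt·t = 159, Σt = 27, Σ1 = 6.
Right-hand side: Σt·v = 295, Σv = 46.
Normal equations: [[159, 27]; [27, 6]]·[m, c]ᵀ = [295, 46]ᵀ.
Eliminating c: 6·(row 1) − 27·(row 2) gives 225·m = 6·295 − 27·46 = 528, so m = 176/75.
Then c = (46 − 27·(176/75))/6 = -217/75.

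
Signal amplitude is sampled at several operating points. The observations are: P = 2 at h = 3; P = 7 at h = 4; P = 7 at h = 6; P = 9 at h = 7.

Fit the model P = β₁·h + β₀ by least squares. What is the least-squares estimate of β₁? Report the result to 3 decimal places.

β₁ = 1.400

Compute the Gram sums: Σh·h = 110, Σh = 20, Σ1 = 4.
For MᵀP: Σh·P = 139, ΣP = 25.
det = 110·4 − 20² = 40.
β₁ = (139·4 − 20·25)/40 = 7/5; β₀ = (110·25 − 20·139)/40 = -3/4.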